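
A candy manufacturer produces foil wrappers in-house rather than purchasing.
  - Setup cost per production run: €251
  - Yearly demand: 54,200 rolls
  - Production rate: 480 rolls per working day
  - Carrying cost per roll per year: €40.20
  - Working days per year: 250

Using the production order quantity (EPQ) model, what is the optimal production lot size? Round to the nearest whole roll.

1,111 rolls

Daily demand d = 54,200/250 = 216.800; p = 480; 1 − d/p = 0.54833
EPQ = √(2DS / (H(1 − d/p)))
    = √(2 × 54,200 × 251 / (40.2 × 0.54833)) ≈ 1,111.01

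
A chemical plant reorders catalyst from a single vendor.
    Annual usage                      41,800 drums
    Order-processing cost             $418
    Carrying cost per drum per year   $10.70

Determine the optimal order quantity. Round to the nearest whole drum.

1,807 drums

EOQ = √(2DS/H) = √(2 × 41,800 × 418 / 10.7)
    = √(3,265,869.16) ≈ 1,807.17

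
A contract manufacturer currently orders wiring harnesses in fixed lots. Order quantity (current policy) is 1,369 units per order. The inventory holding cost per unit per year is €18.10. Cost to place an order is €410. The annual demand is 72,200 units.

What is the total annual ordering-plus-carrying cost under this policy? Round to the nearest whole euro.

€34,013

Ordering: D/Q × S = 72,200/1,369 × €410 = €21,623.08
Holding:  Q/2 × H = 1,369/2 × €18.1 = €12,389.45
Total = €21,623.08 + €12,389.45 = €34,012.53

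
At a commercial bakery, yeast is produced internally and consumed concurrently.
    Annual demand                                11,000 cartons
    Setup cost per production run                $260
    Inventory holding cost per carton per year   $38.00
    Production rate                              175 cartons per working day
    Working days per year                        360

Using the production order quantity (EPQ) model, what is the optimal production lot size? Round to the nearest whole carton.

Daily demand d = 11,000/360 = 30.556; p = 175; 1 − d/p = 0.82540
EPQ = √(2DS / (H(1 − d/p)))
    = √(2 × 11,000 × 260 / (38 × 0.82540)) ≈ 427.05

427 cartons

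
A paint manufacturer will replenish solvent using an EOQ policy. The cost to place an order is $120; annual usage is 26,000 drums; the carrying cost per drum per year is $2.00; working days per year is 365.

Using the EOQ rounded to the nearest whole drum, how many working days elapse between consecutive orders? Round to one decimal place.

24.8 days

2DS/H = 2·26,000·120/2 = 3,120,000.00
EOQ = √3,120,000.00 ≈ 1,766.35 → Q = 1,766 drums
T = Q/D × 365 days = 1,766/26,000 × 365 = 24.792 days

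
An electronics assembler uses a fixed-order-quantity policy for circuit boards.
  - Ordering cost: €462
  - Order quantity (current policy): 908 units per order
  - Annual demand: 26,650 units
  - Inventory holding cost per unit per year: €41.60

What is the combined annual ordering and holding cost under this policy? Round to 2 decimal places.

Ordering: D/Q × S = 26,650/908 × €462 = €13,559.80
Holding:  Q/2 × H = 908/2 × €41.6 = €18,886.40
Total = €13,559.80 + €18,886.40 = €32,446.20

€32,446.20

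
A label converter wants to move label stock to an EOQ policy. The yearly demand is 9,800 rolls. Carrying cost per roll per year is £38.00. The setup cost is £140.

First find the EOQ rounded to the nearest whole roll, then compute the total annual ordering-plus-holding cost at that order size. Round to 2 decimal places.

£10,211.37

EOQ = √(2DS/H) = √(2 × 9,800 × 140 / 38)
    = √(72,210.53) ≈ 268.72 → Q = 269 rolls
Orders/yr = 9,800/269 = 36.431; ordering cost = 36.431 × £140 = £5,100.37
Average inventory = 269/2 = 134.5; holding cost = 134.5 × £38 = £5,111.00
Total = £5,100.37 + £5,111.00 = £10,211.37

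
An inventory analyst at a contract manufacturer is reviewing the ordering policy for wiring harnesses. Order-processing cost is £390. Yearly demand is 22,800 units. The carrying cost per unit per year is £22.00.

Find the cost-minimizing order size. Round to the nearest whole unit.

Q* = √(2·D·S / H) = √(2·22,800·390 / 22) = √808,363.6 ≈ 899.09

899 units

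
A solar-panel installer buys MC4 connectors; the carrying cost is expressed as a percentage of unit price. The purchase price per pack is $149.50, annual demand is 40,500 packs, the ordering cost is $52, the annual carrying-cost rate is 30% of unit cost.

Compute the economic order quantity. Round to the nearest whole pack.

Carrying cost H = $149.5 × 30% = $44.8500/pack/yr
EOQ = √(2DS/H) = √(2 × 40,500 × 52 / 44.85)
    = √(93,913.04) ≈ 306.45

306 packs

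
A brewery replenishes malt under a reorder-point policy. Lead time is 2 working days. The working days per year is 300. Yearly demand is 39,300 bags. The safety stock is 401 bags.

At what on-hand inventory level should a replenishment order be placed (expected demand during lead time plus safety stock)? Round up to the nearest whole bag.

Daily demand d = 39,300 / 300 = 131.000 bags/day
Demand during lead time = 131.000 × 2 = 262.00
Reorder point = 262.00 + 401 = 663.00 → round up

663 bags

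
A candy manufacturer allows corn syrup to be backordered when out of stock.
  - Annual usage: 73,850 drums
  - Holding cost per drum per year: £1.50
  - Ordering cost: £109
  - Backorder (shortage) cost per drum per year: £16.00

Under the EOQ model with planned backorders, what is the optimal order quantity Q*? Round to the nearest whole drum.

Q* = √(2DS/H) · √((H + b)/b)
   = √(2 × 73,850 × 109 / 1.5) · √((1.5 + 16) / 16)
   = 3,276.105 × 1.0458 ≈ 3,426.23

3,426 drums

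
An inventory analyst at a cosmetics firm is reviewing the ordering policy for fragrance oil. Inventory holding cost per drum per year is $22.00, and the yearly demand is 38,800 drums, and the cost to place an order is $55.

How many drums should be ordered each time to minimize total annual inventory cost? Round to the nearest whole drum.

2DS/H = 2·38,800·55/22 = 194,000.00
EOQ = √194,000.00 ≈ 440.45

440 drums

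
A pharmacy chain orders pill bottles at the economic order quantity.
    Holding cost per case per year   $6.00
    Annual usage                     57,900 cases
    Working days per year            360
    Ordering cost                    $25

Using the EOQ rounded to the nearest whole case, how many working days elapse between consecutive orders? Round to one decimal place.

2DS/H = 2·57,900·25/6 = 482,500.00
EOQ = √482,500.00 ≈ 694.62 → Q = 695 cases
Cycle time = (working days × Q)/D = (360 × 695) / 57,900 = 4.321 days

4.3 days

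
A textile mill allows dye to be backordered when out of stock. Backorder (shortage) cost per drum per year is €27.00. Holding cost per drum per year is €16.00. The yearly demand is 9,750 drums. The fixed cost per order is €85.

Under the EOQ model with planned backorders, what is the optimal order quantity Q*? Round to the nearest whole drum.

Q* = √(2DS/H) · √((H + b)/b)
   = √(2 × 9,750 × 85 / 16) · √((16 + 27) / 27)
   = 321.860 × 1.2620 ≈ 406.18

406 drums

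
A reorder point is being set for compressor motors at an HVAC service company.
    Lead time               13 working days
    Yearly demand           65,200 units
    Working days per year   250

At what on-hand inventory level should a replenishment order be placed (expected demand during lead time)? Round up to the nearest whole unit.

3,391 units

Daily demand d = 65,200 / 250 = 260.800 units/day
Demand during lead time = 260.800 × 13 = 3,390.40
Reorder point = 3,390.40 → round up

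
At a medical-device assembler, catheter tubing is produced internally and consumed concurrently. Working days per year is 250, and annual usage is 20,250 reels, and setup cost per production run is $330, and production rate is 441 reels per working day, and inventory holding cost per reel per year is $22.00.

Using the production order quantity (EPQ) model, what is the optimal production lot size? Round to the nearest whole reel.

Daily demand d = 20,250/250 = 81.000; p = 441; 1 − d/p = 0.81633
EPQ = √(2DS / (H(1 − d/p)))
    = √(2 × 20,250 × 330 / (22 × 0.81633)) ≈ 862.66

863 reels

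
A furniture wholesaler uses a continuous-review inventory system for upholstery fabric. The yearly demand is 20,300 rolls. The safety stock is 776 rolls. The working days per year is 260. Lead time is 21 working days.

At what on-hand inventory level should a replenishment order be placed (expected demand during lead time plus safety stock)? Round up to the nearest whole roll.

2,416 rolls

Daily demand d = 20,300 / 260 = 78.077 rolls/day
Demand during lead time = 78.077 × 21 = 1,639.62
Reorder point = 1,639.62 + 776 = 2,415.62 → round up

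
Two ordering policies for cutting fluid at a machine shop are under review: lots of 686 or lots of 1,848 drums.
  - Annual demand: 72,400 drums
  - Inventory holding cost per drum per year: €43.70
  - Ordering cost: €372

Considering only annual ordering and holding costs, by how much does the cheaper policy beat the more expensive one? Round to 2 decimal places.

€703.08

TC(Q) = (D/Q)S + (Q/2)H
TC(686) = (72,400/686)×372 + (686/2)×43.7 = €54,249.74
TC(1,848) = (72,400/1,848)×372 + (1,848/2)×43.7 = €54,952.83
Cheaper: Q = 686.  Difference = €703.08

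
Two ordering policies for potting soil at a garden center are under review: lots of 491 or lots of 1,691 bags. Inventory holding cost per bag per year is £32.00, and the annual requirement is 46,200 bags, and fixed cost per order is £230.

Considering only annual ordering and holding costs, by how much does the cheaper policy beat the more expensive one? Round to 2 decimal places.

£3,842.31

Annual cost at Q: ordering D·S/Q plus holding Q·H/2.
TC(491) = (46,200/491)×230 + (491/2)×32 = £29,497.55
TC(1,691) = (46,200/1,691)×230 + (1,691/2)×32 = £33,339.86
|ΔTC| = |£29,497.55 − £33,339.86| = £3,842.31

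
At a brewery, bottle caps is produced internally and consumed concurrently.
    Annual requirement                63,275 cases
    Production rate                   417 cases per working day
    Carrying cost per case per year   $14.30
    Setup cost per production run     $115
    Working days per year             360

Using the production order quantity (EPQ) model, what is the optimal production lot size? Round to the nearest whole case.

d = 63,275/360 = 175.7639 cases/day;  effective holding cost H(1 − d/p) = 14.3·(1 − 175.7639/417) = 8.27261
Q* = √(2DS / H_eff) = √(2·63,275·115 / 8.27261) ≈ 1,326.35

1,326 cases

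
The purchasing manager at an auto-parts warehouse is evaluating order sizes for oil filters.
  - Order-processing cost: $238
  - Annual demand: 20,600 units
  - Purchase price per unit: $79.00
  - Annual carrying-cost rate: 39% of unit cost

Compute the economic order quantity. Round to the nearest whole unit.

564 units

Holding cost per unit per year: H = 39% × $79 = $30.8100
2DS/H = 2·20,600·238/30.81 = 318,260.31
EOQ = √318,260.31 ≈ 564.15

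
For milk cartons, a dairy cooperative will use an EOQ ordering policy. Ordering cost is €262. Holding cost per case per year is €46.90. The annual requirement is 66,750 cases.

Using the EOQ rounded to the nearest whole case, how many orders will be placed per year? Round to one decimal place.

2DS/H = 2·66,750·262/46.9 = 745,778.25
EOQ = √745,778.25 ≈ 863.58 → Q = 864
N = D/Q = 66,750/864 ≈ 77.257 orders/yr

77.3 orders per year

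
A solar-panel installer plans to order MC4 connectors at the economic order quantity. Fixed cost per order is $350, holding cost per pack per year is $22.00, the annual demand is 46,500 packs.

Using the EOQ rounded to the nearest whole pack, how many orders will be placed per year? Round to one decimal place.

2DS/H = 2·46,500·350/22 = 1,479,545.45
EOQ = √1,479,545.45 ≈ 1,216.37 → Q = 1,216
Orders per year = D/Q = 46,500 / 1,216 = 38.240

38.2 orders per year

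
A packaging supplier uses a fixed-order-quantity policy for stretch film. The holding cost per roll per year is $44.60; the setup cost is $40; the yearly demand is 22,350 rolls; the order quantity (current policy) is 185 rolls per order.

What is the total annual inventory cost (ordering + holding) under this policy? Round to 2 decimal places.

Orders/yr = 22,350/185 = 120.811; ordering cost = 120.811 × $40 = $4,832.43
Average inventory = 185/2 = 92.5; holding cost = 92.5 × $44.6 = $4,125.50
Total = $4,832.43 + $4,125.50 = $8,957.93

$8,957.93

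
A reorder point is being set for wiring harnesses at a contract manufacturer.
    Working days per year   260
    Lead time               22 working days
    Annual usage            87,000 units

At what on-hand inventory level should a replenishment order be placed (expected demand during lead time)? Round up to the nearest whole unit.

7,362 units

Daily demand d = 87,000 / 260 = 334.615 units/day
Demand during lead time = 334.615 × 22 = 7,361.54
Reorder point = 7,361.54 → round up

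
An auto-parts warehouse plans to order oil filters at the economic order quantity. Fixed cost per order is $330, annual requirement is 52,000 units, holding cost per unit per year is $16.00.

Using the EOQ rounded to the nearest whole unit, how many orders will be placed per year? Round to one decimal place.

EOQ = √(2DS/H) = √(2 × 52,000 × 330 / 16)
    = √(2,145,000.00) ≈ 1,464.58 → Q = 1,465
N = D/Q = 52,000/1,465 ≈ 35.495 orders/yr

35.5 orders per year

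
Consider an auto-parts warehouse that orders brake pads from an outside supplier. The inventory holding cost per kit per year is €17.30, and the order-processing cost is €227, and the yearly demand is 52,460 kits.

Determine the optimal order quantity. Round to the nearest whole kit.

EOQ = √(2DS/H) = √(2 × 52,460 × 227 / 17.3)
    = √(1,376,695.95) ≈ 1,173.33

1,173 kits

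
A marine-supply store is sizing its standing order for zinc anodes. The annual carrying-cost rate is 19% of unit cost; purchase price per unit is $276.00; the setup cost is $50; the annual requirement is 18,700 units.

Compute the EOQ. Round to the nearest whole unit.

189 units

Carrying cost H = $276 × 19% = $52.4400/unit/yr
Q* = √(2·D·S / H) = √(2·18,700·50 / 52.44) = √35,659.8 ≈ 188.84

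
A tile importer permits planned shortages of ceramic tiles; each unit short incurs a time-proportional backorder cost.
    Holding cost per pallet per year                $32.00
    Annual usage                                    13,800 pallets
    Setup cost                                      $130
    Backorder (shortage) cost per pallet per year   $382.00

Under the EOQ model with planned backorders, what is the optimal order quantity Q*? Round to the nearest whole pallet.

349 pallets

Basic EOQ = √(2·13,800·130/32) = 334.851
Backorder adjustment √((H+b)/b) = √((32+382)/382) = 1.0410
Q* = 334.851 × 1.0410 ≈ 348.59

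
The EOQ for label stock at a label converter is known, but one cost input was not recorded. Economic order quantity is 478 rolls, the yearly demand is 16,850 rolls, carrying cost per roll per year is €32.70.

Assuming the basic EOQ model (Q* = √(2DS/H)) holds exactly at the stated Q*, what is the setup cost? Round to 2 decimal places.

€221.70

EOQ relation: Q² = 2DS/H, so rearrange for the unknown.
S = Q²H / (2D) = 478² × 32.7 / (2 × 16,850) = 221.7041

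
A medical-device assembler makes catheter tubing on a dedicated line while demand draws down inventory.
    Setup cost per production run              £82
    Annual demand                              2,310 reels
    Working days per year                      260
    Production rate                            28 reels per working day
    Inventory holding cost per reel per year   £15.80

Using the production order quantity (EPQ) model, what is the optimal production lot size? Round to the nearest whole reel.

Daily demand d = 2,310/260 = 8.885; p = 28; 1 − d/p = 0.68269
EPQ = √(2DS / (H(1 − d/p)))
    = √(2 × 2,310 × 82 / (15.8 × 0.68269)) ≈ 187.41

187 reels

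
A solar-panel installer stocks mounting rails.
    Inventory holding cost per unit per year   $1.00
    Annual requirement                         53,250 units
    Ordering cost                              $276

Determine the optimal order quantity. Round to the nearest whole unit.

Optimal lot size Q* = (2 × 53,250 × $276 / $1)^½ ≈ 5,421.62

5,422 units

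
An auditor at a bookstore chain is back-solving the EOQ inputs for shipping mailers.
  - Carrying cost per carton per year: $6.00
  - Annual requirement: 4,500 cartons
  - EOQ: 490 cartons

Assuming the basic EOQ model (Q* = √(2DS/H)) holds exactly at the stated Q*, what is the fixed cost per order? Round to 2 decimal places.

$160.07

Since Q* = (2DS/H)^½, squaring gives Q*²·H = 2DS.
S = Q²H / (2D) = 490² × 6 / (2 × 4,500) = 160.0667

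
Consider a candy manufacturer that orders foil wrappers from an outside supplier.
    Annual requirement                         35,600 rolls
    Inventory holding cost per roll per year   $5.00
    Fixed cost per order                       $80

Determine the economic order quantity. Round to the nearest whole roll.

1,067 rolls

2DS/H = 2·35,600·80/5 = 1,139,200.00
EOQ = √1,139,200.00 ≈ 1,067.33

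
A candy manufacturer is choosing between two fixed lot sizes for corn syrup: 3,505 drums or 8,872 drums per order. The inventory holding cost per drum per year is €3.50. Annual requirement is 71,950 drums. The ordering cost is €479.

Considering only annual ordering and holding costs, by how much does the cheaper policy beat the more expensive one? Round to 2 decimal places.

For each Q, cost = (D/Q)·S + (Q/2)·H.
TC(3,505) = (71,950/3,505)×479 + (3,505/2)×3.5 = €15,966.57
TC(8,872) = (71,950/8,872)×479 + (8,872/2)×3.5 = €19,410.59
Cheaper: Q = 3,505.  Difference = €3,444.01

€3,444.01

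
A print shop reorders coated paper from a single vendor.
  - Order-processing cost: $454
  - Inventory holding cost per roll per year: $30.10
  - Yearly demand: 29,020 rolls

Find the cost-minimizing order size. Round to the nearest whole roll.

936 rolls

Optimal lot size Q* = (2 × 29,020 × $454 / $30.1)^½ ≈ 935.64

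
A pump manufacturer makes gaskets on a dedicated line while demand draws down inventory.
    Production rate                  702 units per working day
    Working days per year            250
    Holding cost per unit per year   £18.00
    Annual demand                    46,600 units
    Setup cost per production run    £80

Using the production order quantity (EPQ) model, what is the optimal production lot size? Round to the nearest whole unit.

d = 46,600/250 = 186.4000 units/day;  effective holding cost H(1 − d/p) = 18·(1 − 186.4000/702) = 13.22051
Q* = √(2DS / H_eff) = √(2·46,600·80 / 13.22051) ≈ 750.98

751 units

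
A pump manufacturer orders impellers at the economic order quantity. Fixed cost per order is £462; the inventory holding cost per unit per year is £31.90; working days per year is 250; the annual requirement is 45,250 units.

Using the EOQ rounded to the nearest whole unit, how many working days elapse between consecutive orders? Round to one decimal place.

6.3 days

Q* = √(2·D·S / H) = √(2·45,250·462 / 31.9) = √1,310,689.7 ≈ 1,144.85 → Q = 1,145 units
Days between orders = 250 / (D/Q) = 250 / 39.520 ≈ 6.326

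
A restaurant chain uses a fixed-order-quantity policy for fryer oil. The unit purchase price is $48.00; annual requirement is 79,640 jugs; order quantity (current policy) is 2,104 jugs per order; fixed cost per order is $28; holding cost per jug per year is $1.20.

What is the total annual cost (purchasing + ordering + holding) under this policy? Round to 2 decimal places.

$3,825,042.25

Ordering: D/Q × S = 79,640/2,104 × $28 = $1,059.85
Holding:  Q/2 × H = 2,104/2 × $1.2 = $1,262.40
Purchase cost = D·C = 79,640 × 48 = $3,822,720.00
Total = $1,059.85 + $1,262.40 + $3,822,720.00 = $3,825,042.25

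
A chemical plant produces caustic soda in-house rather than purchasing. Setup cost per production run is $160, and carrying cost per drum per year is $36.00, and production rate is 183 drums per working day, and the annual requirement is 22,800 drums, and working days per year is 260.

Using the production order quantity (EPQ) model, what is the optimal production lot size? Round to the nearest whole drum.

Daily demand d = 22,800/260 = 87.692; p = 183; 1 − d/p = 0.52081
EPQ = √(2DS / (H(1 − d/p)))
    = √(2 × 22,800 × 160 / (36 × 0.52081)) ≈ 623.81

624 drums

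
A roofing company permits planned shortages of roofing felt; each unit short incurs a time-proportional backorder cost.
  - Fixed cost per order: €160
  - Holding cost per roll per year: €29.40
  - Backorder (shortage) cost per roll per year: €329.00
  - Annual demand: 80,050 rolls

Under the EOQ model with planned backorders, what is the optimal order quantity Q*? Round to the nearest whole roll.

Basic EOQ = √(2·80,050·160/29.4) = 933.431
Backorder adjustment √((H+b)/b) = √((29.4+329)/329) = 1.0437
Q* = 933.431 × 1.0437 ≈ 974.24

974 rolls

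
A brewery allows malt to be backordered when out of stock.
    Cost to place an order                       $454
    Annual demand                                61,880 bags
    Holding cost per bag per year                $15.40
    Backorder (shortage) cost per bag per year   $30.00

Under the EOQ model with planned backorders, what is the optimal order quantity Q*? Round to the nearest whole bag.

Q* = √(2DS/H) · √((H + b)/b)
   = √(2 × 61,880 × 454 / 15.4) · √((15.4 + 30) / 30)
   = 1,910.107 × 1.2302 ≈ 2,349.77

2,350 bags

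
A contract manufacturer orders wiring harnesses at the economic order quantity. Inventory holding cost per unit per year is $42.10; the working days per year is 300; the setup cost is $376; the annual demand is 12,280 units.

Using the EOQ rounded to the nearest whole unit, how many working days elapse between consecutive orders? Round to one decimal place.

11.4 days

Optimal lot size Q* = (2 × 12,280 × $376 / $42.1)^½ ≈ 468.35 → Q = 468 units
T = Q/D × 300 days = 468/12,280 × 300 = 11.433 days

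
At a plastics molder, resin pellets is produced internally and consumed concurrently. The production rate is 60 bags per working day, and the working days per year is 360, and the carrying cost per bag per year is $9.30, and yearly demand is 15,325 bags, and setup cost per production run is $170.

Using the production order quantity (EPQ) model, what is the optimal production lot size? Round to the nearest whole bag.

1,389 bags

d = 15,325/360 = 42.5694 bags/day;  effective holding cost H(1 − d/p) = 9.3·(1 − 42.5694/60) = 2.70174
Q* = √(2DS / H_eff) = √(2·15,325·170 / 2.70174) ≈ 1,388.73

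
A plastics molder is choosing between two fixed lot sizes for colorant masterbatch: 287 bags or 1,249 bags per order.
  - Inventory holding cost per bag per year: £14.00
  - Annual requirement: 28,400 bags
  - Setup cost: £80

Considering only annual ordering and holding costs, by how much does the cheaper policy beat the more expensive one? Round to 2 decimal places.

For each Q, cost = (D/Q)·S + (Q/2)·H.
TC(287) = (28,400/287)×80 + (287/2)×14 = £9,925.38
TC(1,249) = (28,400/1,249)×80 + (1,249/2)×14 = £10,562.06
Cheaper: Q = 287.  Difference = £636.68

£636.68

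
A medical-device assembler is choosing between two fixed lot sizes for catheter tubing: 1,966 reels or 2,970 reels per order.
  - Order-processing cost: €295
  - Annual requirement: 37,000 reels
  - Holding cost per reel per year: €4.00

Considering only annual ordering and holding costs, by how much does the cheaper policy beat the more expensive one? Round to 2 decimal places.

For each Q, cost = (D/Q)·S + (Q/2)·H.
TC(1,966) = (37,000/1,966)×295 + (1,966/2)×4 = €9,483.88
TC(2,970) = (37,000/2,970)×295 + (2,970/2)×4 = €9,615.08
Lots of 1,966 are cheaper by €131.20.

€131.20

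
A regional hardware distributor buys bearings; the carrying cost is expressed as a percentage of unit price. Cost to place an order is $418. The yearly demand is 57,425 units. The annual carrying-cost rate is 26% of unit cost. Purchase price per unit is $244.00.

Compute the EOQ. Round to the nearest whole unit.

Holding cost per unit per year: H = 26% × $244 = $63.4400
2DS/H = 2·57,425·418/63.44 = 756,735.50
EOQ = √756,735.50 ≈ 869.91

870 units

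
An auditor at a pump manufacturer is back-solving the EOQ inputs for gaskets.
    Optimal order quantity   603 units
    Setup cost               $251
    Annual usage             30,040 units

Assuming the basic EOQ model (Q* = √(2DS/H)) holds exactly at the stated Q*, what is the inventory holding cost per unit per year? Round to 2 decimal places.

From Q* = √(2DS/H) ⇒ Q*² = 2DS/H.
H = 2DS / Q² = 2 × 30,040 × 251 / 603² = 41.4733

$41.47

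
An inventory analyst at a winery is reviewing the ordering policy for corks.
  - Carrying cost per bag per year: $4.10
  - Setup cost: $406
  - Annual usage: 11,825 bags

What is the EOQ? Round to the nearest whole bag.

1,530 bags

Optimal lot size Q* = (2 × 11,825 × $406 / $4.1)^½ ≈ 1,530.34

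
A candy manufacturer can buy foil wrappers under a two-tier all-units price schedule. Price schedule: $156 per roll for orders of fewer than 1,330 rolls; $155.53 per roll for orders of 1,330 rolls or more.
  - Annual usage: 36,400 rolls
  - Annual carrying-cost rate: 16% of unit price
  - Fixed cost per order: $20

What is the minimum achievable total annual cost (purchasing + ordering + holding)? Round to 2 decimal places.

$5,678,387.76

H₁ = 16%×$156 = $24.9600;  H₂ = 16%×$155.53 = $24.8848
EOQ₁ = √(2×36,400×20/24.9600) = 241.52  (< 1,330, feasible at tier 1)
EOQ₂ = √(2×36,400×20/24.8848) = 241.89  (< 1,330 → use Q = 1,330 at tier-2 price)
TC(tier 1 (EOQ₁), Q≈241.5) = $5,684,428.41
TC(tier 2, Q≈1,330.0) = $5,678,387.76
Minimum at tier 2: $5,678,387.76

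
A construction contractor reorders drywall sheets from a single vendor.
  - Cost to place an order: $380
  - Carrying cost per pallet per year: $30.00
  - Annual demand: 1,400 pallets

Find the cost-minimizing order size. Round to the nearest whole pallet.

188 pallets

EOQ = √(2DS/H) = √(2 × 1,400 × 380 / 30)
    = √(35,466.67) ≈ 188.33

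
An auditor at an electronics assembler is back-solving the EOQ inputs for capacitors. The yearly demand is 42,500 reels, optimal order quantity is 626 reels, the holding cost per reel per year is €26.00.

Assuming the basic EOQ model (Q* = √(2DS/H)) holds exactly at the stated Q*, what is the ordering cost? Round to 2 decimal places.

€119.87

Since Q* = (2DS/H)^½, squaring gives Q*²·H = 2DS.
S = Q²H / (2D) = 626² × 26 / (2 × 42,500) = 119.8680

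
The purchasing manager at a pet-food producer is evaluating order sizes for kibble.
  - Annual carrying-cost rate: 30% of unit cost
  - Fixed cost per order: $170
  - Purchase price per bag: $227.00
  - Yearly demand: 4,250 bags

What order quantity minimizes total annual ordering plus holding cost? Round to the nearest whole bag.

Carrying cost H = $227 × 30% = $68.1000/bag/yr
2DS/H = 2·4,250·170/68.1 = 21,218.80
EOQ = √21,218.80 ≈ 145.67

146 bags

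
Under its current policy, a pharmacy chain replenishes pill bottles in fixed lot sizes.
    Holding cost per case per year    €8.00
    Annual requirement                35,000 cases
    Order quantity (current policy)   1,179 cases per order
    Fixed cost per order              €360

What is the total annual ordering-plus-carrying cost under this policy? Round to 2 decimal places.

Orders/yr = 35,000/1,179 = 29.686; ordering cost = 29.686 × €360 = €10,687.02
Average inventory = 1,179/2 = 589.5; holding cost = 589.5 × €8 = €4,716.00
Total = €10,687.02 + €4,716.00 = €15,403.02

€15,403.02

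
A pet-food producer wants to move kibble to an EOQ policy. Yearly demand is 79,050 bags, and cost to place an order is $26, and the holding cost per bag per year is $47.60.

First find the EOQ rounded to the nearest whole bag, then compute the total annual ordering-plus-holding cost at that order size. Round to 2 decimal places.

$13,988.02

2DS/H = 2·79,050·26/47.6 = 86,357.14
EOQ = √86,357.14 ≈ 293.87 → Q = 294 bags
Ordering: D/Q × S = 79,050/294 × $26 = $6,990.82
Holding:  Q/2 × H = 294/2 × $47.6 = $6,997.20
Total = $6,990.82 + $6,997.20 = $13,988.02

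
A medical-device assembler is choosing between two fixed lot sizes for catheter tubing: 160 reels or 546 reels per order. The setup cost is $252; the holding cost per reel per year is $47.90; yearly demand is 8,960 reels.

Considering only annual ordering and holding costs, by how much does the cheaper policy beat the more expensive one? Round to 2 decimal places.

For each Q, cost = (D/Q)·S + (Q/2)·H.
TC(160) = (8,960/160)×252 + (160/2)×47.9 = $17,944.00
TC(546) = (8,960/546)×252 + (546/2)×47.9 = $17,212.08
Cheaper: Q = 546.  Difference = $731.92

$731.92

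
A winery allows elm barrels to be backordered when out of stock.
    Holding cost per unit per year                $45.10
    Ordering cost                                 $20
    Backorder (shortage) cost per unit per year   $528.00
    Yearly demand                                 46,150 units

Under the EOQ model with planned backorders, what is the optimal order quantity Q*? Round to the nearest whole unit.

Q* = √(2DS/H) · √((H + b)/b)
   = √(2 × 46,150 × 20 / 45.1) · √((45.1 + 528) / 528)
   = 202.315 × 1.0418 ≈ 210.78

211 units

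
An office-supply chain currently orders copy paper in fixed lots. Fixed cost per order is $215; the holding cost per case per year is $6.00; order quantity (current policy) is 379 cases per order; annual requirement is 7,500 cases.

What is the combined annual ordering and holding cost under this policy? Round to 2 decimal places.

$5,391.62

Ordering: D/Q × S = 7,500/379 × $215 = $4,254.62
Holding:  Q/2 × H = 379/2 × $6 = $1,137.00
Total = $4,254.62 + $1,137.00 = $5,391.62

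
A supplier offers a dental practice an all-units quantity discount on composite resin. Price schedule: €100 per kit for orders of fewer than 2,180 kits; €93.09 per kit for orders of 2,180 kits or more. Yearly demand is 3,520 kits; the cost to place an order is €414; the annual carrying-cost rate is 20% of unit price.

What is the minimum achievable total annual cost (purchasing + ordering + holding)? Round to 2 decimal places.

H₁ = 20%×€100 = €20.0000;  H₂ = 20%×€93.09 = €18.6180
EOQ₁ = √(2×3,520×414/20.0000) = 381.74  (< 2,180, feasible at tier 1)
EOQ₂ = √(2×3,520×414/18.6180) = 395.66  (< 2,180 → use Q = 2,180 at tier-2 price)
TC(tier 1 (EOQ₁), Q≈381.7) = €359,634.87
TC(tier 2, Q≈2,180.0) = €348,638.90
Minimum at tier 2: €348,638.90

€348,638.90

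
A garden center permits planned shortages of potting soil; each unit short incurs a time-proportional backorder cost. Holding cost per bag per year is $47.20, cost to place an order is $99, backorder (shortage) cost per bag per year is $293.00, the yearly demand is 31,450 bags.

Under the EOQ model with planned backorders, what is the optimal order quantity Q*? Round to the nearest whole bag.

391 bags

Basic EOQ = √(2·31,450·99/47.2) = 363.222
Backorder adjustment √((H+b)/b) = √((47.2+293)/293) = 1.0775
Q* = 363.222 × 1.0775 ≈ 391.39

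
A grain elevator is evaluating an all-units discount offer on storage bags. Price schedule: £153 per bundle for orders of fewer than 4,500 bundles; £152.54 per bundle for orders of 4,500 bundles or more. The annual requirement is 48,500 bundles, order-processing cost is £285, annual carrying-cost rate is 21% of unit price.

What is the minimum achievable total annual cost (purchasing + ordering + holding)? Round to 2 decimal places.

H₁ = 21%×£153 = £32.1300;  H₂ = 21%×£152.54 = £32.0334
EOQ₁ = √(2×48,500×285/32.1300) = 927.58  (< 4,500, feasible at tier 1)
EOQ₂ = √(2×48,500×285/32.0334) = 928.98  (< 4,500 → use Q = 4,500 at tier-2 price)
TC(tier 1 (EOQ₁), Q≈927.6) = £7,450,303.25
TC(tier 2, Q≈4,500.0) = £7,473,336.82
Minimum at tier 1 (EOQ₁): £7,450,303.25

£7,450,303.25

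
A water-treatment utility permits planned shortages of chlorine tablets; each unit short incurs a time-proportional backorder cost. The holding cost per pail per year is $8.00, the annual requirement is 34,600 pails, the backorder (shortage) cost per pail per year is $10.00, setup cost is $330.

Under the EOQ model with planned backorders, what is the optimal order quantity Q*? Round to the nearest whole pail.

2,267 pails

Q* = √(2DS/H) · √((H + b)/b)
   = √(2 × 34,600 × 330 / 8) · √((8 + 10) / 10)
   = 1,689.527 × 1.3416 ≈ 2,266.74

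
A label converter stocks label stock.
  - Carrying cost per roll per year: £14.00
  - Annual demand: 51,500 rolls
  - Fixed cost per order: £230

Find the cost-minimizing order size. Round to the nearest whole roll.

EOQ = √(2DS/H) = √(2 × 51,500 × 230 / 14)
    = √(1,692,142.86) ≈ 1,300.82

1,301 rolls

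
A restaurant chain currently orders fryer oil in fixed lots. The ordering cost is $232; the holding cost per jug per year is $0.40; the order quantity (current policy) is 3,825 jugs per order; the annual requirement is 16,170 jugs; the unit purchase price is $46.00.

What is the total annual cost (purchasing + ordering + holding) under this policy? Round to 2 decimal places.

Ordering: D/Q × S = 16,170/3,825 × $232 = $980.77
Holding:  Q/2 × H = 3,825/2 × $0.4 = $765.00
Purchase cost = D·C = 16,170 × 46 = $743,820.00
Total = $980.77 + $765.00 + $743,820.00 = $745,565.77

$745,565.77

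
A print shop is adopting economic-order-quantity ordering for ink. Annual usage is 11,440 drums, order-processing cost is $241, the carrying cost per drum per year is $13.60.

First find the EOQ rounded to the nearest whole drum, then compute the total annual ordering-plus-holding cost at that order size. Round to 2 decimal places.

$8,659.76

Optimal lot size Q* = (2 × 11,440 × $241 / $13.6)^½ ≈ 636.75 → Q = 637 drums
Ordering: D/Q × S = 11,440/637 × $241 = $4,328.16
Holding:  Q/2 × H = 637/2 × $13.6 = $4,331.60
Total = $4,328.16 + $4,331.60 = $8,659.76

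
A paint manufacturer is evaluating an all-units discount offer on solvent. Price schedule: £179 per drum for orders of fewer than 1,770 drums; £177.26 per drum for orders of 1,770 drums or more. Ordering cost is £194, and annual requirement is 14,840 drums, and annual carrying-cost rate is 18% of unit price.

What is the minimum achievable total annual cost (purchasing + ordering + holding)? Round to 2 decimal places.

H₁ = 18%×£179 = £32.2200;  H₂ = 18%×£177.26 = £31.9068
EOQ₁ = √(2×14,840×194/32.2200) = 422.74  (< 1,770, feasible at tier 1)
EOQ₂ = √(2×14,840×194/31.9068) = 424.81  (< 1,770 → use Q = 1,770 at tier-2 price)
TC(tier 1 (EOQ₁), Q≈422.7) = £2,669,980.58
TC(tier 2, Q≈1,770.0) = £2,660,402.45
Minimum at tier 2: £2,660,402.45

£2,660,402.45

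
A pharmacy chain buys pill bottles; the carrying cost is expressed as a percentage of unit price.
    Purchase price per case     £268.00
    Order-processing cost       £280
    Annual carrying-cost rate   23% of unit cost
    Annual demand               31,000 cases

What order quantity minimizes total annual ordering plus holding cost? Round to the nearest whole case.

Carrying cost H = £268 × 23% = £61.6400/case/yr
Q* = √(2·D·S / H) = √(2·31,000·280 / 61.64) = √281,635.3 ≈ 530.69

531 cases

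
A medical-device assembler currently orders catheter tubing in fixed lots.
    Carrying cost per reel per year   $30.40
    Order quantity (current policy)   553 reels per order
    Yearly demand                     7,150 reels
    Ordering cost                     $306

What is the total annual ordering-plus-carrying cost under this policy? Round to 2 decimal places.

Ordering: D/Q × S = 7,150/553 × $306 = $3,956.42
Holding:  Q/2 × H = 553/2 × $30.4 = $8,405.60
Total = $3,956.42 + $8,405.60 = $12,362.02

$12,362.02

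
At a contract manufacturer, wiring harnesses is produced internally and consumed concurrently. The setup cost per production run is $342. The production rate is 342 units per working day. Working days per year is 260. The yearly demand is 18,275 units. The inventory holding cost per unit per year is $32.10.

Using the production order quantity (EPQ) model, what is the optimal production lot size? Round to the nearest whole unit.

700 units

Daily demand d = 18,275/260 = 70.288; p = 342; 1 − d/p = 0.79448
EPQ = √(2DS / (H(1 − d/p)))
    = √(2 × 18,275 × 342 / (32.1 × 0.79448)) ≈ 700.11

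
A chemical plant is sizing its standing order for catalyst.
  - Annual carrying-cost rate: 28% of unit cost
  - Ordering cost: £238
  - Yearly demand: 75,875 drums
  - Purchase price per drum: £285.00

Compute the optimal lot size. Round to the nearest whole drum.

673 drums

Carrying cost H = £285 × 28% = £79.8000/drum/yr
Q* = √(2·D·S / H) = √(2·75,875·238 / 79.8) = √452,587.7 ≈ 672.75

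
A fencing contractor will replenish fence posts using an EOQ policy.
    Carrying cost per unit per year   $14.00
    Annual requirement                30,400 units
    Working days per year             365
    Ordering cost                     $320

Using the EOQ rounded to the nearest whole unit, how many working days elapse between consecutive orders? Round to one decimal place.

2DS/H = 2·30,400·320/14 = 1,389,714.29
EOQ = √1,389,714.29 ≈ 1,178.86 → Q = 1,179 units
Cycle time = (working days × Q)/D = (365 × 1,179) / 30,400 = 14.156 days

14.2 days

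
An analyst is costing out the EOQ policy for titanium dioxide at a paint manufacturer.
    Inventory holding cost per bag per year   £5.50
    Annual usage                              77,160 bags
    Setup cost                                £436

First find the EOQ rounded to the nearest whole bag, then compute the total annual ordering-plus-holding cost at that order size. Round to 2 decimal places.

£19,236.93

Optimal lot size Q* = (2 × 77,160 × £436 / £5.5)^½ ≈ 3,497.62 → Q = 3,498 bags
Ordering: D/Q × S = 77,160/3,498 × £436 = £9,617.43
Holding:  Q/2 × H = 3,498/2 × £5.5 = £9,619.50
Total = £9,617.43 + £9,619.50 = £19,236.93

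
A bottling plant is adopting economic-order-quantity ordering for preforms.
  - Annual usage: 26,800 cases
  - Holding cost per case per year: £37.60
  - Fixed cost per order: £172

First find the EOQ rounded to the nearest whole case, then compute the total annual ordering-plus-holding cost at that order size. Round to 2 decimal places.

£18,618.32

Q* = √(2·D·S / H) = √(2·26,800·172 / 37.6) = √245,191.5 ≈ 495.17 → Q = 495 cases
Ordering: D/Q × S = 26,800/495 × £172 = £9,312.32
Holding:  Q/2 × H = 495/2 × £37.6 = £9,306.00
Total = £9,312.32 + £9,306.00 = £18,618.32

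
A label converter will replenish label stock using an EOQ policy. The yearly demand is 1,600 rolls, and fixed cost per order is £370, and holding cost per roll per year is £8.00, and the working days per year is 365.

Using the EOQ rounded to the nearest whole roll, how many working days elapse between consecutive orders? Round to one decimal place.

EOQ = √(2DS/H) = √(2 × 1,600 × 370 / 8)
    = √(148,000.00) ≈ 384.71 → Q = 385 rolls
Days between orders = 365 / (D/Q) = 365 / 4.156 ≈ 87.828

87.8 days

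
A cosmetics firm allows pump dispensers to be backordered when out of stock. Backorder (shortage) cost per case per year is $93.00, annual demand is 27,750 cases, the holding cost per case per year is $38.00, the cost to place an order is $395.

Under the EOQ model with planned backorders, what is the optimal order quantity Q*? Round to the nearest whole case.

901 cases

Q* = √(2DS/H) · √((H + b)/b)
   = √(2 × 27,750 × 395 / 38) · √((38 + 93) / 93)
   = 759.545 × 1.1868 ≈ 901.46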